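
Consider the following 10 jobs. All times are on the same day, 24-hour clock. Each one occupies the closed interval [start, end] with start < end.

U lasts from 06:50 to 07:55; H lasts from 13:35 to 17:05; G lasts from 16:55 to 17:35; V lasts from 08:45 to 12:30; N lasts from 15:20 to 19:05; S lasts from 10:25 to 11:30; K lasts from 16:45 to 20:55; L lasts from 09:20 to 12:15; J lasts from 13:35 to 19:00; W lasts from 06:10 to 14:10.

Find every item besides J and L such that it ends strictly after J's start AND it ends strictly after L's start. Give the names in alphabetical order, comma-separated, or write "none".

Conditions: its end is strictly after J's start (X.end > 13:35) AND its end is strictly after L's start (X.end > 09:20).
G: end 17:35 > 13:35? ✓; end 17:35 > 09:20? ✓ → yes.
H: end 17:05 > 13:35? ✓; end 17:05 > 09:20? ✓ → yes.
K: end 20:55 > 13:35? ✓; end 20:55 > 09:20? ✓ → yes.
N: end 19:05 > 13:35? ✓; end 19:05 > 09:20? ✓ → yes.
S: end 11:30 > 13:35? ✗; end 11:30 > 09:20? ✓ → no.
U: end 07:55 > 13:35? ✗; end 07:55 > 09:20? ✗ → no.
V: end 12:30 > 13:35? ✗; end 12:30 > 09:20? ✓ → no.
W: end 14:10 > 13:35? ✓; end 14:10 > 09:20? ✓ → yes.
Result: G, H, K, N, W.

G, H, K, N, W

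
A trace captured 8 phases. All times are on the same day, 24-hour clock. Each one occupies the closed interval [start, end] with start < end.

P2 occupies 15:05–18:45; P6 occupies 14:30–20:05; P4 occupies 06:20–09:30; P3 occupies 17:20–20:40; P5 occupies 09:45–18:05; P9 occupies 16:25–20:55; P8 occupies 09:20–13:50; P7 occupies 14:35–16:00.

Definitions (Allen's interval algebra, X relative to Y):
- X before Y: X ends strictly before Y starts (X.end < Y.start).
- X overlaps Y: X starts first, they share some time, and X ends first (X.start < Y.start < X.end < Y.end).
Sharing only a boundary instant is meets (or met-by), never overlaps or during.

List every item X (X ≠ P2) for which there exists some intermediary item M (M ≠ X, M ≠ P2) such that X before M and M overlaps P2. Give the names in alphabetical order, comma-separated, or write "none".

Target P2 = [15:05, 18:45].
Intermediaries M with M overlaps P2: P5, P7.
Via P5 — items with X before P5: P4.
Via P7 — items with X before P7: P4, P8.
Union: P4, P8.

P4, P8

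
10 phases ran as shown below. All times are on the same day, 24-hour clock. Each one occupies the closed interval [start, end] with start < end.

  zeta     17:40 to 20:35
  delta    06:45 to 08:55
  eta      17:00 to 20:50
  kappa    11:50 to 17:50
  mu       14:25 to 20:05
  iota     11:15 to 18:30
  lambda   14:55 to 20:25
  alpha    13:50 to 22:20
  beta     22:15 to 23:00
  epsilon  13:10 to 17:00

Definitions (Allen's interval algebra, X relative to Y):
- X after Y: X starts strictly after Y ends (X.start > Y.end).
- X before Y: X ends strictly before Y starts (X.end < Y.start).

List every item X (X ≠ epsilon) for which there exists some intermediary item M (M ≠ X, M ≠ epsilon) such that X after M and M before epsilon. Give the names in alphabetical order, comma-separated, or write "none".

Target epsilon = [13:10, 17:00].
Intermediaries M with M before epsilon: delta.
Via delta — items with X after delta: alpha, beta, eta, iota, kappa, lambda, mu, zeta.
Union: alpha, beta, eta, iota, kappa, lambda, mu, zeta.

alpha, beta, eta, iota, kappa, lambda, mu, zeta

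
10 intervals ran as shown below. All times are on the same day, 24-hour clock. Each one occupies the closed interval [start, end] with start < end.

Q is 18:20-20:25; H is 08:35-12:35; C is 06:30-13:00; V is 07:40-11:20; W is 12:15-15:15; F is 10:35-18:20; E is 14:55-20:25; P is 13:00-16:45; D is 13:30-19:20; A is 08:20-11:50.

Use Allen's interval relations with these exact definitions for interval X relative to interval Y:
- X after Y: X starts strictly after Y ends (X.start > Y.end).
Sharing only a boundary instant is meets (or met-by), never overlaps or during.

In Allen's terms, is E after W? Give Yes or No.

No

E = [14:55, 20:25], W = [12:15, 15:15].
Actual relation of E to W: overlapped-by.
Asked whether 'after' holds → No.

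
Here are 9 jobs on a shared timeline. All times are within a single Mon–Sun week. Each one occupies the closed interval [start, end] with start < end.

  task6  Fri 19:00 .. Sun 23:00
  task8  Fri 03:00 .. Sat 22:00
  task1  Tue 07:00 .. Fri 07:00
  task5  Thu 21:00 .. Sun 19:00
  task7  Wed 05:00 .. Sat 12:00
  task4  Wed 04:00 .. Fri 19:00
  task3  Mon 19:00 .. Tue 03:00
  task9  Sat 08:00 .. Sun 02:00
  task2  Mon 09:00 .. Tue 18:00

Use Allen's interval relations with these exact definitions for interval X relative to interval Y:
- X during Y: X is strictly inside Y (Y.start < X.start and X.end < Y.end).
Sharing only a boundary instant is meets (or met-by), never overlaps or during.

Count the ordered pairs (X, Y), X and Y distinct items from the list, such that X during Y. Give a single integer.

4

Checking all 72 ordered pairs for relation 'during'; matching pairs in alphabetical order:
(task3, task2): task3 during task2 ✓
(task8, task5): task8 during task5 ✓
(task9, task5): task9 during task5 ✓
(task9, task6): task9 during task6 ✓
Count: 4.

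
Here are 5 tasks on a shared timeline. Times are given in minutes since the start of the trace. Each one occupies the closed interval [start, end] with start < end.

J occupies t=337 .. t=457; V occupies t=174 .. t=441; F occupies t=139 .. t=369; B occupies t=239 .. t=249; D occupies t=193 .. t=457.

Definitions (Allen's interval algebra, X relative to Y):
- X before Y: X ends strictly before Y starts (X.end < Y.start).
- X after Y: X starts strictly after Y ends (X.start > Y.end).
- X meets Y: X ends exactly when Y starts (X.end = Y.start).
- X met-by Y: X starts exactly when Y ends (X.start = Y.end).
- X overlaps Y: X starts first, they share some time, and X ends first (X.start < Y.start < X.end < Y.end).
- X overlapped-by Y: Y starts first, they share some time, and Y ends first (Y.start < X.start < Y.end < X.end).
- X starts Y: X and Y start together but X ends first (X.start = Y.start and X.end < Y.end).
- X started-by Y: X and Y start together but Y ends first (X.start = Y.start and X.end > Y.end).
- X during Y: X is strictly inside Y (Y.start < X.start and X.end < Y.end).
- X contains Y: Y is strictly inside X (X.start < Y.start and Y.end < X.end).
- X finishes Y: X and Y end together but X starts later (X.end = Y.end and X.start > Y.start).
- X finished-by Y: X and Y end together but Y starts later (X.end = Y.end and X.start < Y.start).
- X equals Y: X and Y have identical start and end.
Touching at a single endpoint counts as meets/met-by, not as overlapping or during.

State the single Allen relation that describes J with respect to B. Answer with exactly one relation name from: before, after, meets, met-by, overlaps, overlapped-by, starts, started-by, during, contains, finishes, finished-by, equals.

J = [t=337, t=457]; B = [t=239, t=249].
Compare endpoints: J.start > B.start, J.start > B.end, J.end > B.start, J.end > B.end.
That pattern is 'after'.

after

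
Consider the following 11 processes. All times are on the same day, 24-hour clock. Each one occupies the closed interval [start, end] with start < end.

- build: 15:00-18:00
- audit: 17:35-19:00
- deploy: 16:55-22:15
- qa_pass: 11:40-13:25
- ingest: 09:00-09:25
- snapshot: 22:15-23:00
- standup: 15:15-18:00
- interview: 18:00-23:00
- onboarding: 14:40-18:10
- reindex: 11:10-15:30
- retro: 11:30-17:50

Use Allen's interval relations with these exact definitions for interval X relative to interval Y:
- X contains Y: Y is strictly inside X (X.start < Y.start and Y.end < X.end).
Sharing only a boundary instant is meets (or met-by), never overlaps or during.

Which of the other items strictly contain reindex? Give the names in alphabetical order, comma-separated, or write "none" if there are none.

none

Target reindex = [11:10, 15:30].
audit [17:35, 19:00] → after → no.
build [15:00, 18:00] → overlapped-by → no.
deploy [16:55, 22:15] → after → no.
ingest [09:00, 09:25] → before → no.
interview [18:00, 23:00] → after → no.
onboarding [14:40, 18:10] → overlapped-by → no.
qa_pass [11:40, 13:25] → during → no.
retro [11:30, 17:50] → overlapped-by → no.
snapshot [22:15, 23:00] → after → no.
standup [15:15, 18:00] → overlapped-by → no.
Result: none.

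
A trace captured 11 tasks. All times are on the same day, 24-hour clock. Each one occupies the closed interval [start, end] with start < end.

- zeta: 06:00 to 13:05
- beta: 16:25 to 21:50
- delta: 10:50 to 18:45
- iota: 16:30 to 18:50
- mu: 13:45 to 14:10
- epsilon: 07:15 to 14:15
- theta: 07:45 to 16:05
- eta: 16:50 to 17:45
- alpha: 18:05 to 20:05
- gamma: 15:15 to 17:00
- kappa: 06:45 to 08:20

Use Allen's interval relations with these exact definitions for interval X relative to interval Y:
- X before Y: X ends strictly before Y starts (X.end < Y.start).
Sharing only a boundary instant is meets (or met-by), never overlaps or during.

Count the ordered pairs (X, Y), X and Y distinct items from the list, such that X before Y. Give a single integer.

29

Checking all 110 ordered pairs for relation 'before'; matching pairs in alphabetical order:
(epsilon, alpha): epsilon before alpha ✓
(epsilon, beta): epsilon before beta ✓
(epsilon, eta): epsilon before eta ✓
(epsilon, gamma): epsilon before gamma ✓
(epsilon, iota): epsilon before iota ✓
(eta, alpha): eta before alpha ✓
(gamma, alpha): gamma before alpha ✓
(kappa, alpha): kappa before alpha ✓
(kappa, beta): kappa before beta ✓
(kappa, delta): kappa before delta ✓
(kappa, eta): kappa before eta ✓
(kappa, gamma): kappa before gamma ✓
(kappa, iota): kappa before iota ✓
(kappa, mu): kappa before mu ✓
(mu, alpha): mu before alpha ✓
(mu, beta): mu before beta ✓
(mu, eta): mu before eta ✓
(mu, gamma): mu before gamma ✓
(mu, iota): mu before iota ✓
(theta, alpha): theta before alpha ✓
(theta, beta): theta before beta ✓
(theta, eta): theta before eta ✓
(theta, iota): theta before iota ✓
(zeta, alpha): zeta before alpha ✓
... plus 5 further pairs not listed.
Count: 29.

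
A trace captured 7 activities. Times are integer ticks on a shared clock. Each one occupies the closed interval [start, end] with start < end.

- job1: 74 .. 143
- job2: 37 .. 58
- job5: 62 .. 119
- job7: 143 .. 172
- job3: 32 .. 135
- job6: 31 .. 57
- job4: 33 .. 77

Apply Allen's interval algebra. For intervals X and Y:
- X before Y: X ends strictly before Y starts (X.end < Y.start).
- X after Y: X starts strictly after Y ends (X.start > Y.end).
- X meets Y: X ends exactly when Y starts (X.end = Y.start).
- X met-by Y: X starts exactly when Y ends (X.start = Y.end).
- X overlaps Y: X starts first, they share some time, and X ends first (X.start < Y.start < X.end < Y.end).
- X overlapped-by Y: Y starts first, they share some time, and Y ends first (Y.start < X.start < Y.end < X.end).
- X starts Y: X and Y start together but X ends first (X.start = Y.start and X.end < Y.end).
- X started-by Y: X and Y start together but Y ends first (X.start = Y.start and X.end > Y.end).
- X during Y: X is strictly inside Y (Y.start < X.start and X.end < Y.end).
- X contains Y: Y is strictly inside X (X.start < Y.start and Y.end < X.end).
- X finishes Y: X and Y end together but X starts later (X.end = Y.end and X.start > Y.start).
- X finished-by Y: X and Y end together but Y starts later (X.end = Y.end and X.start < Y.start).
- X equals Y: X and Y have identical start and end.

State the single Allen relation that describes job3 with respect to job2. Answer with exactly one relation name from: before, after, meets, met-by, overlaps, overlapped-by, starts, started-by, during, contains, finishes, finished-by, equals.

job3 = [32, 135]; job2 = [37, 58].
Compare endpoints: job3.start < job2.start, job3.start < job2.end, job3.end > job2.start, job3.end > job2.end.
That pattern is 'contains'.

contains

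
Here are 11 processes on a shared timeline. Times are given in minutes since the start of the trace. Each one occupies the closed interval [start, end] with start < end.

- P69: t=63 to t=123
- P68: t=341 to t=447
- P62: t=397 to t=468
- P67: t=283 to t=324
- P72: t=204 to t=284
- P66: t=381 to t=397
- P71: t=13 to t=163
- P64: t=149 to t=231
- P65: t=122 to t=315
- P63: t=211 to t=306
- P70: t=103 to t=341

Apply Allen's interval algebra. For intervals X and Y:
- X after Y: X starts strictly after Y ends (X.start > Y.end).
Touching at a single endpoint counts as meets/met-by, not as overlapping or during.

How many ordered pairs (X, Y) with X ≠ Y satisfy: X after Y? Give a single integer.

31

Checking all 110 ordered pairs for relation 'after'; matching pairs in alphabetical order:
(P62, P63): P62 after P63 ✓
(P62, P64): P62 after P64 ✓
(P62, P65): P62 after P65 ✓
(P62, P67): P62 after P67 ✓
(P62, P69): P62 after P69 ✓
(P62, P70): P62 after P70 ✓
(P62, P71): P62 after P71 ✓
(P62, P72): P62 after P72 ✓
(P63, P69): P63 after P69 ✓
(P63, P71): P63 after P71 ✓
(P64, P69): P64 after P69 ✓
(P66, P63): P66 after P63 ✓
(P66, P64): P66 after P64 ✓
(P66, P65): P66 after P65 ✓
(P66, P67): P66 after P67 ✓
(P66, P69): P66 after P69 ✓
(P66, P70): P66 after P70 ✓
(P66, P71): P66 after P71 ✓
(P66, P72): P66 after P72 ✓
(P67, P64): P67 after P64 ✓
(P67, P69): P67 after P69 ✓
(P67, P71): P67 after P71 ✓
(P68, P63): P68 after P63 ✓
(P68, P64): P68 after P64 ✓
... plus 7 further pairs not listed.
Count: 31.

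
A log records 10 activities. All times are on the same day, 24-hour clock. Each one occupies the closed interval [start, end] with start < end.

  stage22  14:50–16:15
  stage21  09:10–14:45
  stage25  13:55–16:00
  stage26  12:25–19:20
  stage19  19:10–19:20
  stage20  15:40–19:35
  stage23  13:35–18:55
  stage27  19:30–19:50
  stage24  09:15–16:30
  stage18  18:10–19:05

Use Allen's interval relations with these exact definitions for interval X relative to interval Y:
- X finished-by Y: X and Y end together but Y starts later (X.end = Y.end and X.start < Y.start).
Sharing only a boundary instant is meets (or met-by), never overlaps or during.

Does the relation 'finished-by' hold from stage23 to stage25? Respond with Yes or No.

No

stage23 = [13:35, 18:55], stage25 = [13:55, 16:00].
Actual relation of stage23 to stage25: contains.
Asked whether 'finished-by' holds → No.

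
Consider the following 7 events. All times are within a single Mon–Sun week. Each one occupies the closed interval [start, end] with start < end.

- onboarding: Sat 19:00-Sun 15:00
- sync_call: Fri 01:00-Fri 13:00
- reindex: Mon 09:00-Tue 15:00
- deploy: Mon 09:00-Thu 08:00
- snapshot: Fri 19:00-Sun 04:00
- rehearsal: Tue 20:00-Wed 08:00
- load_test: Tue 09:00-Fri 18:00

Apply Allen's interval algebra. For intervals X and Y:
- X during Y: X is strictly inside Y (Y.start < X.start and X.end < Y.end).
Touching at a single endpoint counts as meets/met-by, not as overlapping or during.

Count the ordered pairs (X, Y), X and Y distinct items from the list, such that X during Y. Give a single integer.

3

Checking all 42 ordered pairs for relation 'during'; matching pairs in alphabetical order:
(rehearsal, deploy): rehearsal during deploy ✓
(rehearsal, load_test): rehearsal during load_test ✓
(sync_call, load_test): sync_call during load_test ✓
Count: 3.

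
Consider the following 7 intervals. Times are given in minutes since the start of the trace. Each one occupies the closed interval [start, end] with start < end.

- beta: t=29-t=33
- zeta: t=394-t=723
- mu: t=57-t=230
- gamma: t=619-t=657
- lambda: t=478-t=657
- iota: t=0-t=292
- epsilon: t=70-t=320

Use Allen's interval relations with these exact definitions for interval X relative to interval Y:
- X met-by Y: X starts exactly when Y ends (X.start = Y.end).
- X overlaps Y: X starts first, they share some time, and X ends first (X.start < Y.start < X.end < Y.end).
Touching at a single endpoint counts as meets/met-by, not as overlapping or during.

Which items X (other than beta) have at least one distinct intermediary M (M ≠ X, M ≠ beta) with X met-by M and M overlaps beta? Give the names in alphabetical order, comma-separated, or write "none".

Target beta = [t=29, t=33].
Intermediaries M with M overlaps beta: none.
Union: none.

none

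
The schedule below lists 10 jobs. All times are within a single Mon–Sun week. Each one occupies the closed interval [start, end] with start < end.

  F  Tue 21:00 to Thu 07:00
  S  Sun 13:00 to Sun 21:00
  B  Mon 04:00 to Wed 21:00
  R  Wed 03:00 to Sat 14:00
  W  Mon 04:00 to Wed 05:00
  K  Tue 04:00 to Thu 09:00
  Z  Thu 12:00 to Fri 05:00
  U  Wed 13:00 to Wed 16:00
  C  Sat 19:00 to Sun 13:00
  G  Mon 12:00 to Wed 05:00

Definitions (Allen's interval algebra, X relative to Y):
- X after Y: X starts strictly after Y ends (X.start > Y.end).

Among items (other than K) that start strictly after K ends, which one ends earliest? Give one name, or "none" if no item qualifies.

Target K = [Tue 04:00, Thu 09:00].
B [Mon 04:00, Wed 21:00] → overlaps → excluded.
C [Sat 19:00, Sun 13:00] → after → candidate.
F [Tue 21:00, Thu 07:00] → during → excluded.
G [Mon 12:00, Wed 05:00] → overlaps → excluded.
R [Wed 03:00, Sat 14:00] → overlapped-by → excluded.
S [Sun 13:00, Sun 21:00] → after → candidate.
U [Wed 13:00, Wed 16:00] → during → excluded.
W [Mon 04:00, Wed 05:00] → overlaps → excluded.
Z [Thu 12:00, Fri 05:00] → after → candidate.
Among candidates, earliest end is Fri 05:00 → Z.

Z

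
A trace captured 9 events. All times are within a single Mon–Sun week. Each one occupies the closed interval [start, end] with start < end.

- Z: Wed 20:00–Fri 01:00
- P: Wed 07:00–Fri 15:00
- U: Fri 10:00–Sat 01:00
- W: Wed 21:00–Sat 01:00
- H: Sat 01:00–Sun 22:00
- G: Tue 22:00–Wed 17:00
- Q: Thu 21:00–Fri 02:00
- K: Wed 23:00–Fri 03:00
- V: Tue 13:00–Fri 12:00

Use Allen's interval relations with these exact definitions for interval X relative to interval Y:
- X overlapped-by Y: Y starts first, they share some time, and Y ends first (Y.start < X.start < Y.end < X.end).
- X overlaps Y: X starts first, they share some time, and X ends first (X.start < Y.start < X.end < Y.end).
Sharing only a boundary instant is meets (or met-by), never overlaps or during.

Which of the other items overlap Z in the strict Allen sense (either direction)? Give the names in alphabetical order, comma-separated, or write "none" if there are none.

K, Q, W

Target Z = [Wed 20:00, Fri 01:00].
G [Tue 22:00, Wed 17:00] → before → no.
H [Sat 01:00, Sun 22:00] → after → no.
K [Wed 23:00, Fri 03:00] → overlapped-by → yes.
P [Wed 07:00, Fri 15:00] → contains → no.
Q [Thu 21:00, Fri 02:00] → overlapped-by → yes.
U [Fri 10:00, Sat 01:00] → after → no.
V [Tue 13:00, Fri 12:00] → contains → no.
W [Wed 21:00, Sat 01:00] → overlapped-by → yes.
Result: K, Q, W.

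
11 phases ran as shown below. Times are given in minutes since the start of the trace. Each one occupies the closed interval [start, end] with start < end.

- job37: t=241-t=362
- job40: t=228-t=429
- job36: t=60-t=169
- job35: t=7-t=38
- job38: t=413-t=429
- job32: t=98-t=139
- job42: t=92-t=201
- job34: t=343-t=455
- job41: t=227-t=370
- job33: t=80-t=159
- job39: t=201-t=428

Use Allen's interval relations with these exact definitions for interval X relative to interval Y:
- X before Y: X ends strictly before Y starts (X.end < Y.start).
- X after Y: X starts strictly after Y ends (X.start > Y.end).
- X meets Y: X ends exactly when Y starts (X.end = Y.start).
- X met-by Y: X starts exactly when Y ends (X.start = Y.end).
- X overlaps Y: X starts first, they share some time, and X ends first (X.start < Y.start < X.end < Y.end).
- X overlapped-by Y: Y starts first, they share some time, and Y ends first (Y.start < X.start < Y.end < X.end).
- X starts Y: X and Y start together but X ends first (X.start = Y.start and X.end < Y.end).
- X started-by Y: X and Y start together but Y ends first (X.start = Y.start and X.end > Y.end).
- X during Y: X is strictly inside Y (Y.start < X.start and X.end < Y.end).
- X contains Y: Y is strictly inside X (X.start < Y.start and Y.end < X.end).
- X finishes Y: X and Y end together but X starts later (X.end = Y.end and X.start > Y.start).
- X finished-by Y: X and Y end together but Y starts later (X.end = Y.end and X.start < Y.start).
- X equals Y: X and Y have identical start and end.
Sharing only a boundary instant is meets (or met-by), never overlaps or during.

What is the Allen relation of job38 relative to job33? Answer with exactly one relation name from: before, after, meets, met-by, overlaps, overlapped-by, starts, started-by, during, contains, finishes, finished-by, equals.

after

job38 = [t=413, t=429]; job33 = [t=80, t=159].
Compare endpoints: job38.start > job33.start, job38.start > job33.end, job38.end > job33.start, job38.end > job33.end.
That pattern is 'after'.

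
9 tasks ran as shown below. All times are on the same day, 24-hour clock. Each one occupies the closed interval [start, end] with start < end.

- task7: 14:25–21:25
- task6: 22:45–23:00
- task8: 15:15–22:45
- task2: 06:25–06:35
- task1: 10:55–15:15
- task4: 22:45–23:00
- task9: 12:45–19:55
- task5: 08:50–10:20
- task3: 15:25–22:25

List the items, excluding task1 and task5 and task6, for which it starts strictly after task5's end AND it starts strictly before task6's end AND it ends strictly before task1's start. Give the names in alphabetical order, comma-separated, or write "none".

none

Conditions: its start is strictly after task5's end (X.start > 10:20) AND its start is strictly before task6's end (X.start < 23:00) AND its end is strictly before task1's start (X.end < 10:55).
task2: start 06:25 > 10:20? ✗; start 06:25 < 23:00? ✓; end 06:35 < 10:55? ✓ → no.
task3: start 15:25 > 10:20? ✓; start 15:25 < 23:00? ✓; end 22:25 < 10:55? ✗ → no.
task4: start 22:45 > 10:20? ✓; start 22:45 < 23:00? ✓; end 23:00 < 10:55? ✗ → no.
task7: start 14:25 > 10:20? ✓; start 14:25 < 23:00? ✓; end 21:25 < 10:55? ✗ → no.
task8: start 15:15 > 10:20? ✓; start 15:15 < 23:00? ✓; end 22:45 < 10:55? ✗ → no.
task9: start 12:45 > 10:20? ✓; start 12:45 < 23:00? ✓; end 19:55 < 10:55? ✗ → no.
Result: none.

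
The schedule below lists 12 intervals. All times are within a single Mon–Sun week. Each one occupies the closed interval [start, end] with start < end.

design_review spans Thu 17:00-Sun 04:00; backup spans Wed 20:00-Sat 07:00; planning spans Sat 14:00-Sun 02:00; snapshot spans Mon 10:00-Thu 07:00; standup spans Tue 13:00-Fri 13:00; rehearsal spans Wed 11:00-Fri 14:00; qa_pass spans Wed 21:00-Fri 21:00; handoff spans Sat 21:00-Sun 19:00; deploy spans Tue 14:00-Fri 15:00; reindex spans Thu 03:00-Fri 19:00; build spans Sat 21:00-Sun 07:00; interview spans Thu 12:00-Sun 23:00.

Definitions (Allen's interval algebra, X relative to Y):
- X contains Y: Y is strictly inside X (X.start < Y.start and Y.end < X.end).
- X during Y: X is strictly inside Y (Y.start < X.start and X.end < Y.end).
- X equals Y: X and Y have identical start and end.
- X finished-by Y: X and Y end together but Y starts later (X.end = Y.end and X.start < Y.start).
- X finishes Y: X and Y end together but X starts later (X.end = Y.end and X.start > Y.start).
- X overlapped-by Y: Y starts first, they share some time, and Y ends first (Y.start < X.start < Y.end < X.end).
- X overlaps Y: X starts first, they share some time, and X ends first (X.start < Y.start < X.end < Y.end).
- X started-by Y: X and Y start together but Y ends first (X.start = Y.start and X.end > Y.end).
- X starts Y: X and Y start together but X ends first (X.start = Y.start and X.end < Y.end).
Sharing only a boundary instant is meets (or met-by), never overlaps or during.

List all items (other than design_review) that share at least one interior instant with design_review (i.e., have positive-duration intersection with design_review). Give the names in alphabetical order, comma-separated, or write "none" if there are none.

Target design_review = [Thu 17:00, Sun 04:00].
backup [Wed 20:00, Sat 07:00] → overlaps → yes.
build [Sat 21:00, Sun 07:00] → overlapped-by → yes.
deploy [Tue 14:00, Fri 15:00] → overlaps → yes.
handoff [Sat 21:00, Sun 19:00] → overlapped-by → yes.
interview [Thu 12:00, Sun 23:00] → contains → yes.
planning [Sat 14:00, Sun 02:00] → during → yes.
qa_pass [Wed 21:00, Fri 21:00] → overlaps → yes.
rehearsal [Wed 11:00, Fri 14:00] → overlaps → yes.
reindex [Thu 03:00, Fri 19:00] → overlaps → yes.
snapshot [Mon 10:00, Thu 07:00] → before → no.
standup [Tue 13:00, Fri 13:00] → overlaps → yes.
Result: backup, build, deploy, handoff, interview, planning, qa_pass, rehearsal, reindex, standup.

backup, build, deploy, handoff, interview, planning, qa_pass, rehearsal, reindex, standup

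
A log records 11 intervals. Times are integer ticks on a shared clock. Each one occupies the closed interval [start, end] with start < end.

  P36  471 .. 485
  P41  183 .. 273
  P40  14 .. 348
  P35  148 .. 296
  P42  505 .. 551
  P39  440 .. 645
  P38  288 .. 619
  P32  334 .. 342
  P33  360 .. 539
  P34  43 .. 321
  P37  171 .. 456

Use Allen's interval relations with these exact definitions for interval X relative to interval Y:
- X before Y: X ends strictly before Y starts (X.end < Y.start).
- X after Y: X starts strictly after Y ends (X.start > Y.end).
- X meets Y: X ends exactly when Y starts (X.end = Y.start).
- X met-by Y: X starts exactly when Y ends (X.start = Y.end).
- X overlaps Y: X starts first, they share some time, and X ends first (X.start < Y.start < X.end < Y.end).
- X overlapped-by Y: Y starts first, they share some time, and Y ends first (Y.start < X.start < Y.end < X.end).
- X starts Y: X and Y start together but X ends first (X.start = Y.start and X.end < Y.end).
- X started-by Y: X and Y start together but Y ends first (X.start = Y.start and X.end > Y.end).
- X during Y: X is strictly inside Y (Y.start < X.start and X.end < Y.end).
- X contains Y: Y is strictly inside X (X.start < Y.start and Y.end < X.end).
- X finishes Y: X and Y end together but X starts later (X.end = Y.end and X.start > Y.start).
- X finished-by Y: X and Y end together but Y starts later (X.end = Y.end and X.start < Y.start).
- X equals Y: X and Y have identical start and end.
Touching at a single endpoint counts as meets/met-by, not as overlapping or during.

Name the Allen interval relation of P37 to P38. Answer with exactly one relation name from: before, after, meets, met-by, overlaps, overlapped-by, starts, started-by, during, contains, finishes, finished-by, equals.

P37 = [171, 456]; P38 = [288, 619].
Compare endpoints: P37.start < P38.start, P37.start < P38.end, P37.end > P38.start, P37.end < P38.end.
That pattern is 'overlaps'.

overlaps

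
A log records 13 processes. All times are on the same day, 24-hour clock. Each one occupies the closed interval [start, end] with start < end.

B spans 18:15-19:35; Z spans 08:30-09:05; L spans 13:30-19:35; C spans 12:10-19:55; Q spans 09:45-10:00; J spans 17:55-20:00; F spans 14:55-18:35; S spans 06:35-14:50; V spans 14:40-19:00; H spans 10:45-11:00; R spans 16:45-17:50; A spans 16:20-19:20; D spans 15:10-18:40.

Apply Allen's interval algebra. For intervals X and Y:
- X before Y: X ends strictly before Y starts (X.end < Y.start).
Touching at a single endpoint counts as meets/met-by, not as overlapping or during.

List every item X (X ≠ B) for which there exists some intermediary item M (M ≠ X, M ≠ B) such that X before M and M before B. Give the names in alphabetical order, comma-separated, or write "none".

Target B = [18:15, 19:35].
Intermediaries M with M before B: H, Q, R, S, Z.
Via H — items with X before H: Q, Z.
Via Q — items with X before Q: Z.
Via R — items with X before R: H, Q, S, Z.
Via S — items with X before S: none.
Via Z — items with X before Z: none.
Union: H, Q, S, Z.

H, Q, S, Z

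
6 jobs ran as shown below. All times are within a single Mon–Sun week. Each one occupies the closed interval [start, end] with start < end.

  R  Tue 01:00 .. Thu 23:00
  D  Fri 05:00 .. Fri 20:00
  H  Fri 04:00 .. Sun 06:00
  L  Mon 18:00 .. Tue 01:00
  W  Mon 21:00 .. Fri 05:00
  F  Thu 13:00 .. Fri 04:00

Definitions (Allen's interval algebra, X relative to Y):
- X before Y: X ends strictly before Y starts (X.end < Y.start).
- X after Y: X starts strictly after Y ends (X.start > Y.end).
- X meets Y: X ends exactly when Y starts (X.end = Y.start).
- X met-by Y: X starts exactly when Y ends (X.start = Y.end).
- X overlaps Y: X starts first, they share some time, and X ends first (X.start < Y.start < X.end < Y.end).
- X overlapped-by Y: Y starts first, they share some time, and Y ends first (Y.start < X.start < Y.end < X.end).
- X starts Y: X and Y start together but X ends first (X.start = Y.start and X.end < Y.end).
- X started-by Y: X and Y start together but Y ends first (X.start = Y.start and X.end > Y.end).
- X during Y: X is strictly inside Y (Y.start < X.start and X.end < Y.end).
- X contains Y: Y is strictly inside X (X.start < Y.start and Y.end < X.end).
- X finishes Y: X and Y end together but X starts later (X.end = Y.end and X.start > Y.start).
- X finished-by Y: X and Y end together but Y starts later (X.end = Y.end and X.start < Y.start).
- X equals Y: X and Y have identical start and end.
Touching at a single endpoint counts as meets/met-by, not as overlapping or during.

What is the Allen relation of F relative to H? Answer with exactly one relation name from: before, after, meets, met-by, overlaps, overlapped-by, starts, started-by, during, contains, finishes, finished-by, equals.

F = [Thu 13:00, Fri 04:00]; H = [Fri 04:00, Sun 06:00].
Compare endpoints: F.start < H.start, F.start < H.end, F.end = H.start, F.end < H.end.
That pattern is 'meets'.

meets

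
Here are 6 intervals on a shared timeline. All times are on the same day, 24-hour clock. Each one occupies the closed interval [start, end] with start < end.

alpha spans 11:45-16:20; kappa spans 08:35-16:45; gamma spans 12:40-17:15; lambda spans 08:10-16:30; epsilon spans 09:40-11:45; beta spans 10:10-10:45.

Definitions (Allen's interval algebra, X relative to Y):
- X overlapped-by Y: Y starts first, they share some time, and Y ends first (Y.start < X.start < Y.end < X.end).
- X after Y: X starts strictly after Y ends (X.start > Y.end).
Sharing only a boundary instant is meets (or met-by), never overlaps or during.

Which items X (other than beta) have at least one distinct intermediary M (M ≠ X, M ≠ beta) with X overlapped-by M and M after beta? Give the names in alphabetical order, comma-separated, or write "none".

Target beta = [10:10, 10:45].
Intermediaries M with M after beta: alpha, gamma.
Via alpha — items with X overlapped-by alpha: gamma.
Via gamma — items with X overlapped-by gamma: none.
Union: gamma.

gamma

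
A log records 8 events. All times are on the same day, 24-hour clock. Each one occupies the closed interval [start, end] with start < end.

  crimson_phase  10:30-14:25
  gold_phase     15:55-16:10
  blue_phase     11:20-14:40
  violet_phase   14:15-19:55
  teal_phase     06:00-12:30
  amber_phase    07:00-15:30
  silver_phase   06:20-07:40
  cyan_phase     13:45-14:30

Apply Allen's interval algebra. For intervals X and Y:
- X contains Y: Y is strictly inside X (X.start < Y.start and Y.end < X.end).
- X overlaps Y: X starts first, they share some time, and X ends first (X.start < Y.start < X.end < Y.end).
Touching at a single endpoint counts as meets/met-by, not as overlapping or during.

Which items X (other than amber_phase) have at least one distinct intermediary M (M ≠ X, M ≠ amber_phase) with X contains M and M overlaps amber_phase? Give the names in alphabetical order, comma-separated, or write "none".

teal_phase

Target amber_phase = [07:00, 15:30].
Intermediaries M with M overlaps amber_phase: silver_phase, teal_phase.
Via silver_phase — items with X contains silver_phase: teal_phase.
Via teal_phase — items with X contains teal_phase: none.
Union: teal_phase.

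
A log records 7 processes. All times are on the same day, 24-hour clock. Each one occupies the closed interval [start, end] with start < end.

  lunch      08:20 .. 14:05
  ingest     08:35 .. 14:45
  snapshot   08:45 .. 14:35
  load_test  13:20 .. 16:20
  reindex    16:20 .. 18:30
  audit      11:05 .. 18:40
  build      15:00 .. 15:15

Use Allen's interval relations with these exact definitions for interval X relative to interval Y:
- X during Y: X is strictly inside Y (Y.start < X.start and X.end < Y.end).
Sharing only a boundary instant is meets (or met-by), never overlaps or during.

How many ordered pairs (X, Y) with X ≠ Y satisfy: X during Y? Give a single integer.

Checking all 42 ordered pairs for relation 'during'; matching pairs in alphabetical order:
(build, audit): build during audit ✓
(build, load_test): build during load_test ✓
(load_test, audit): load_test during audit ✓
(reindex, audit): reindex during audit ✓
(snapshot, ingest): snapshot during ingest ✓
Count: 5.

5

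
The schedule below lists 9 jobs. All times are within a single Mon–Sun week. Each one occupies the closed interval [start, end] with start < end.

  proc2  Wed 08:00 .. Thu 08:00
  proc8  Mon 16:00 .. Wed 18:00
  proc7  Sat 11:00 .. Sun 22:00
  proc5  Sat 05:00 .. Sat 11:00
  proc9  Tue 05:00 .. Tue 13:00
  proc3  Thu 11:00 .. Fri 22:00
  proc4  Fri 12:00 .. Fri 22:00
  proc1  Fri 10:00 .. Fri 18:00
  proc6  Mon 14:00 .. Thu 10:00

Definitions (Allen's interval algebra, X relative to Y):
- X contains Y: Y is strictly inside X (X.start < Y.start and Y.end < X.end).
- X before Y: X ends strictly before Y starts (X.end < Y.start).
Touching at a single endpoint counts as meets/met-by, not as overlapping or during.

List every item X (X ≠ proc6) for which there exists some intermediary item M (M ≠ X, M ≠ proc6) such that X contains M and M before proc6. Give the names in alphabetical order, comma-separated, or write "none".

none

Target proc6 = [Mon 14:00, Thu 10:00].
Intermediaries M with M before proc6: none.
Union: none.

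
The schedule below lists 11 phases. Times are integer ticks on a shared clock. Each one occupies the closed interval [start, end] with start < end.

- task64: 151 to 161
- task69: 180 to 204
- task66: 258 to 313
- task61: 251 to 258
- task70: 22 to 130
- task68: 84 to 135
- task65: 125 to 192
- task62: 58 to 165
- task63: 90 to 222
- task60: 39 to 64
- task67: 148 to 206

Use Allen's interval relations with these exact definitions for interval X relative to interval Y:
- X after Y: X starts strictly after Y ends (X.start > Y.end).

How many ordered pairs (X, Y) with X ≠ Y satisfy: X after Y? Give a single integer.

32

Checking all 110 ordered pairs for relation 'after'; matching pairs in alphabetical order:
(task61, task60): task61 after task60 ✓
(task61, task62): task61 after task62 ✓
(task61, task63): task61 after task63 ✓
(task61, task64): task61 after task64 ✓
(task61, task65): task61 after task65 ✓
(task61, task67): task61 after task67 ✓
(task61, task68): task61 after task68 ✓
(task61, task69): task61 after task69 ✓
(task61, task70): task61 after task70 ✓
(task63, task60): task63 after task60 ✓
(task64, task60): task64 after task60 ✓
(task64, task68): task64 after task68 ✓
(task64, task70): task64 after task70 ✓
(task65, task60): task65 after task60 ✓
(task66, task60): task66 after task60 ✓
(task66, task62): task66 after task62 ✓
(task66, task63): task66 after task63 ✓
(task66, task64): task66 after task64 ✓
(task66, task65): task66 after task65 ✓
(task66, task67): task66 after task67 ✓
(task66, task68): task66 after task68 ✓
(task66, task69): task66 after task69 ✓
(task66, task70): task66 after task70 ✓
(task67, task60): task67 after task60 ✓
... plus 8 further pairs not listed.
Count: 32.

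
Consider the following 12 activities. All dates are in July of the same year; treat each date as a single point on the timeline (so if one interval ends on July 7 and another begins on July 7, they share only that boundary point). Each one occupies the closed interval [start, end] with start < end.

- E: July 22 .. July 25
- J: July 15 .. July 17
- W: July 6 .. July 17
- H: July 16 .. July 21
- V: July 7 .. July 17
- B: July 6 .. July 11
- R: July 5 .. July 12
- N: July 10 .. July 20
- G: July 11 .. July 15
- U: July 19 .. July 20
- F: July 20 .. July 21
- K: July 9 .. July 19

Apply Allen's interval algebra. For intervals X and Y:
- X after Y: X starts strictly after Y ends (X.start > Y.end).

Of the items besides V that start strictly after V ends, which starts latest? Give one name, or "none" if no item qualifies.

Target V = [July 7, July 17].
B [July 6, July 11] → overlaps → excluded.
E [July 22, July 25] → after → candidate.
F [July 20, July 21] → after → candidate.
G [July 11, July 15] → during → excluded.
H [July 16, July 21] → overlapped-by → excluded.
J [July 15, July 17] → finishes → excluded.
K [July 9, July 19] → overlapped-by → excluded.
N [July 10, July 20] → overlapped-by → excluded.
R [July 5, July 12] → overlaps → excluded.
U [July 19, July 20] → after → candidate.
W [July 6, July 17] → finished-by → excluded.
Among candidates, latest start is July 22 → E.

E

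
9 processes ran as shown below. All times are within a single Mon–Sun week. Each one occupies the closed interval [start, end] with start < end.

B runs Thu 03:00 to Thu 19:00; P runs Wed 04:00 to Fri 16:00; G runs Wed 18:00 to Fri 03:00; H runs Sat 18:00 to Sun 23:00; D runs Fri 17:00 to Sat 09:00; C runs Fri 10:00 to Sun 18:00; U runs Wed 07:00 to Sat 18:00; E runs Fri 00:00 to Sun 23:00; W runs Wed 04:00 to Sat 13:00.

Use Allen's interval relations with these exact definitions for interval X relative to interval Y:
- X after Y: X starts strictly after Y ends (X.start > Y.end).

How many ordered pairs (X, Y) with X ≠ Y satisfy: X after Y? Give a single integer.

11

Checking all 72 ordered pairs for relation 'after'; matching pairs in alphabetical order:
(C, B): C after B ✓
(C, G): C after G ✓
(D, B): D after B ✓
(D, G): D after G ✓
(D, P): D after P ✓
(E, B): E after B ✓
(H, B): H after B ✓
(H, D): H after D ✓
(H, G): H after G ✓
(H, P): H after P ✓
(H, W): H after W ✓
Count: 11.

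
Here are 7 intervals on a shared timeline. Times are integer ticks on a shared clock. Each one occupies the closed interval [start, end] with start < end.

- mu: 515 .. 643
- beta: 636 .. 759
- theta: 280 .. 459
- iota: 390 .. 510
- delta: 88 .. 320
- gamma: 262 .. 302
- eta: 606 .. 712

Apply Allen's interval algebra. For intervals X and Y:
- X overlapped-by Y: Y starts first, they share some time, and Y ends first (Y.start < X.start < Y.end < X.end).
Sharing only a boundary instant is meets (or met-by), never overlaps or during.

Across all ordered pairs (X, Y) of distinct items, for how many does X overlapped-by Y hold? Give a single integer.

6

Checking all 42 ordered pairs for relation 'overlapped-by'; matching pairs in alphabetical order:
(beta, eta): beta overlapped-by eta ✓
(beta, mu): beta overlapped-by mu ✓
(eta, mu): eta overlapped-by mu ✓
(iota, theta): iota overlapped-by theta ✓
(theta, delta): theta overlapped-by delta ✓
(theta, gamma): theta overlapped-by gamma ✓
Count: 6.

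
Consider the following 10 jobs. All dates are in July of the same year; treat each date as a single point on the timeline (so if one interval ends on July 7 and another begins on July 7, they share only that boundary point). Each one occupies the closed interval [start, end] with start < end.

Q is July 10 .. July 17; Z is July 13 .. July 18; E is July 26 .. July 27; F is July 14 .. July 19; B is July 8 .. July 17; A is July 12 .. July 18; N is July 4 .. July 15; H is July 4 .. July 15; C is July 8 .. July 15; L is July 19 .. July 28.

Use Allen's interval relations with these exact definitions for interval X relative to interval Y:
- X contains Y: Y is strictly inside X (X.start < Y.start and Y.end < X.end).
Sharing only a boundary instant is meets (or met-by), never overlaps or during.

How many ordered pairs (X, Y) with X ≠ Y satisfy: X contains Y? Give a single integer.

1

Checking all 90 ordered pairs for relation 'contains'; matching pairs in alphabetical order:
(L, E): L contains E ✓
Count: 1.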